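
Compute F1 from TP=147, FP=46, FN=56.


Precision = 147/193 = 0.7617
Recall = 147/203 = 0.7241
F1 = 2·P·R/(P+R) = 2·TP/(2·TP+FP+FN) = 294/(294+46+56) = 294/396 = 0.7424

0.7424


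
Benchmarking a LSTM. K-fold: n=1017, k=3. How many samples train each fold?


Fold size = 1017/3 = 339
Training per fold = 1017 - 339 = 678

678


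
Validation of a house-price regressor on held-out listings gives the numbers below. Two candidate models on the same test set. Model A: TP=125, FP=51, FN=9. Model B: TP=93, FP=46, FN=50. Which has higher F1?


Model A: P=125/176=0.7102, R=125/134=0.9328, F1=2PR/(P+R)=2TP/(2TP+FP+FN)=250/310=0.8065
Model B: P=93/139=0.6691, R=93/143=0.6503, F1=2PR/(P+R)=2TP/(2TP+FP+FN)=186/282=0.6596
0.8065 > 0.6596 → Model A

Model A


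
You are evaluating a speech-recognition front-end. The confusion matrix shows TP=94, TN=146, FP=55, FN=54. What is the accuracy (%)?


Accuracy = (TP+TN)/(TP+TN+FP+FN)
= (94+146)/(349)
= 240/349 = 68.77%

68.77%


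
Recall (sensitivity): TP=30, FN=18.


Recall = TP/(TP+FN)
= 30/(30+18)
= 30/48 = 62.5%

62.5%


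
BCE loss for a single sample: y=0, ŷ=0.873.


BCE = -[y·ln(p) + (1-y)·ln(1-p)]
= -0 - 1·ln(1-0.873)
= -ln(0.127) = 2.0636

2.0636


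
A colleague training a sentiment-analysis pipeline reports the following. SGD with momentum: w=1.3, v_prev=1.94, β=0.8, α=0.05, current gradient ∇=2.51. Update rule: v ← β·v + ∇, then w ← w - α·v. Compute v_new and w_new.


v_new = 0.8·1.94 + 2.51 = 1.552 + 2.51 = 4.062
w_new = 1.3 - 0.05·4.062 = 1.3 - 0.2031 = 1.0969

v_new=4.062, w_new=1.0969


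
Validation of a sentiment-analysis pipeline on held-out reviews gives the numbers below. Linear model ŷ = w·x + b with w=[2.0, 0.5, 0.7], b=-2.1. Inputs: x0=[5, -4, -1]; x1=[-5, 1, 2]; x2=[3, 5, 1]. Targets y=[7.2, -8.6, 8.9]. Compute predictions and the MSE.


ŷ0 = (2.0)·(5) + (0.5)·(-4) + (0.7)·(-1) - 2.1 = 5.2
ŷ1 = (2.0)·(-5) + (0.5)·(1) + (0.7)·(2) - 2.1 = -10.2
ŷ2 = (2.0)·(3) + (0.5)·(5) + (0.7)·(1) - 2.1 = 7.1
errors² = [4.0, 2.56, 3.24]
MSE = 9.8000/3 = 3.2667

3.2667


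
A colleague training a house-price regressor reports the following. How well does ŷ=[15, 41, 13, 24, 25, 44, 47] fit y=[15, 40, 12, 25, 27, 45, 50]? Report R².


ȳ = 30.5714
SS_res = Σ(y-ŷ)² = 17
SS_tot = Σ(y-ȳ)² = 1305.71
R² = 1 - SS_res/SS_tot = 1 - 0.013 = 0.987

0.987


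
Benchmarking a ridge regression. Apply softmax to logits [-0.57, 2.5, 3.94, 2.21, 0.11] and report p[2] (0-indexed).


Exponentials: e^-0.57=0.5655, e^2.5=12.1825, e^3.94=51.4186, e^2.21=9.1157, e^0.11=1.1163
Sum = 74.3986
Softmax = [0.0076, 0.1637, 0.6911, 0.1225, 0.015]
p[2] = 51.4186/74.3986 = 0.6911

0.6911


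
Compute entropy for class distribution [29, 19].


Probabilities: [29/48, 19/48] ≈ [0.6042, 0.3958]
H = -((29/48)·log₂(29/48) + (19/48)·log₂(19/48))
  = 0.9685 bits

0.9685 bits


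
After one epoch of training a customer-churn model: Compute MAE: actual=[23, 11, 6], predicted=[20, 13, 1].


Absolute errors: |23-20|=3, |11-13|=2, |6-1|=5
Sum = 10
MAE = 10/3 = 10/3

10/3


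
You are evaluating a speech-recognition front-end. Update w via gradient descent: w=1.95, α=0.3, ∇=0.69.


w_new = w - α·∇
= 1.95 - 0.3·0.69
= 1.95 - 0.207
= 1.743

1.743


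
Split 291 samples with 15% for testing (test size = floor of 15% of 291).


Test = ⌊291·15/100⌋ = 43
Train = 291 - 43 = 248

Train: 248, Test: 43


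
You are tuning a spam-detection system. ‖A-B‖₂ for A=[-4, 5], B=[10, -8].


d = √((-4-10)² + (5+ 8)²)
  = √(196 + 169)
  = √365 = 19.105

19.105


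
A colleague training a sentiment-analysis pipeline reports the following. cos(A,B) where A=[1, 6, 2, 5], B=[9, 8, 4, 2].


A·B = 1·9 + 6·8 + 2·4 + 5·2 = 75
‖A‖ = √66 = 8.124, ‖B‖ = √165 = 12.8452
cos = 75/(√66·√165) = 75/√10890 = 0.7187

0.7187


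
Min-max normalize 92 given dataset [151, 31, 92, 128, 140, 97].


min=31, max=151
(92-31)/(151-31) = 61/120 = 0.5083

0.5083


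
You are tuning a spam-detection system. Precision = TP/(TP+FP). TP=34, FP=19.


Precision = TP/(TP+FP)
= 34/(34+19)
= 34/53 = 64.15%

64.15%


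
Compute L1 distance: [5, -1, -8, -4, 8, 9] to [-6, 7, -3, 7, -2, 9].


d = |5+ 6| + |-1-7| + |-8+ 3| + |-4-7| + |8+ 2| + |9-9|
  = 11 + 8 + 5 + 11 + 10 + 0
  = 45

45


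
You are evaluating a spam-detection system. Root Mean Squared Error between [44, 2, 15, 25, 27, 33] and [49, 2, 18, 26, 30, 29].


MSE = 60/6 = 10
RMSE = √(60/6) = 3.1623

3.1623


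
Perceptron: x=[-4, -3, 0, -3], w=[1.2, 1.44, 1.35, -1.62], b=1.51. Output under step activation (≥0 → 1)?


z = (-4)·(1.2) + (-3)·(1.44) + (0)·(1.35) + (-3)·(-1.62) + 1.51
  = -2.75
step(z) = 0 (z<0)

0


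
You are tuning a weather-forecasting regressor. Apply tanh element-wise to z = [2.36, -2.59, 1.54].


tanh(2.36) = 0.9823
tanh(-2.59) = -0.9888
tanh(1.54) = 0.9121
result = [0.9823, -0.9888, 0.9121]

[0.9823, -0.9888, 0.9121]


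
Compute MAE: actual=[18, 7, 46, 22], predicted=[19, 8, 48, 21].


Absolute errors: |18-19|=1, |7-8|=1, |46-48|=2, |22-21|=1
Sum = 5
MAE = 5/4 = 5/4

5/4


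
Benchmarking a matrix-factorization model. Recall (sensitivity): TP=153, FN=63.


Recall = TP/(TP+FN)
= 153/(153+63)
= 153/216 = 70.83%

70.83%


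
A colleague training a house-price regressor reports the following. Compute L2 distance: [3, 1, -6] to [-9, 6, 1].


d = √((3+ 9)² + (1-6)² + (-6-1)²)
  = √(144 + 25 + 49)
  = √218 = 14.7648

14.7648


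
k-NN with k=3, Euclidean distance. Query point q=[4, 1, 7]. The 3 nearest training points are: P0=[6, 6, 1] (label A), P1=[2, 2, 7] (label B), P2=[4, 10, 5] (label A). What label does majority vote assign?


d(q,P0) = 8.0623  (label A)
d(q,P1) = 2.2361  (label B)
d(q,P2) = 9.2195  (label A)
Votes: A=2, B=1
Majority → A

A


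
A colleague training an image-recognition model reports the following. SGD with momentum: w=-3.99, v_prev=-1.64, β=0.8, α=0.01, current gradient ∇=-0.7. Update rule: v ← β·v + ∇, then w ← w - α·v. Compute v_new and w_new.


v_new = 0.8·-1.64 - 0.7 = -1.312 - 0.7 = -2.012
w_new = -3.99 - 0.01·-2.012 = -3.99 + 0.02012 = -3.96988

v_new=-2.012, w_new=-3.96988


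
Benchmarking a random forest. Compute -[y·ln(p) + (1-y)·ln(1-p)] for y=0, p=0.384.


BCE = -[y·ln(p) + (1-y)·ln(1-p)]
= -0 - 1·ln(1-0.384)
= -ln(0.616) = 0.4845

0.4845


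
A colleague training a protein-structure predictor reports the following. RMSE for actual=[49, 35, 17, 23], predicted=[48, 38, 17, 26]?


MSE = 19/4 = 4.75
RMSE = √(19/4) = 2.1794

2.1794


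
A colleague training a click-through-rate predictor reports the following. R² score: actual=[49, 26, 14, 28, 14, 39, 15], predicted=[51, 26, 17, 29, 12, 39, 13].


ȳ = 26.4286
SS_res = Σ(y-ŷ)² = 22
SS_tot = Σ(y-ȳ)² = 1109.71
R² = 1 - SS_res/SS_tot = 1 - 0.0198 = 0.9802

0.9802


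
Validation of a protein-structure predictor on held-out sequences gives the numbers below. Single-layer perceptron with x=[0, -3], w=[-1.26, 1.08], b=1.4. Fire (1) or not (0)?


z = (0)·(-1.26) + (-3)·(1.08) + 1.4
  = -1.84
step(z) = 0 (z<0)

0


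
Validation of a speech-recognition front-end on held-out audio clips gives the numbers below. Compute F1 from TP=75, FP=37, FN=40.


Precision = 75/112 = 0.6696
Recall = 75/115 = 0.6522
F1 = 2·P·R/(P+R) = 2·TP/(2·TP+FP+FN) = 150/(150+37+40) = 150/227 = 0.6608

0.6608


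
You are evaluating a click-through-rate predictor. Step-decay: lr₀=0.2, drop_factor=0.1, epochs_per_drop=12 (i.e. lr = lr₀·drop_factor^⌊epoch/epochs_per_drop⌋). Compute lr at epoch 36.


n_drops = ⌊36/12⌋ = 3
lr = 0.2·0.1^3 = 0.2·0.001 = 0.0002

0.0002


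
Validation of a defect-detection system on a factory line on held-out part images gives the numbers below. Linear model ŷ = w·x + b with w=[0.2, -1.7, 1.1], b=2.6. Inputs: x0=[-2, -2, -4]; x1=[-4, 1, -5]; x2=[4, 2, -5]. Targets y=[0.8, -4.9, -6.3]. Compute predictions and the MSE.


ŷ0 = (0.2)·(-2) + (-1.7)·(-2) + (1.1)·(-4) + 2.6 = 1.2
ŷ1 = (0.2)·(-4) + (-1.7)·(1) + (1.1)·(-5) + 2.6 = -5.4
ŷ2 = (0.2)·(4) + (-1.7)·(2) + (1.1)·(-5) + 2.6 = -5.5
errors² = [0.16, 0.25, 0.64]
MSE = 1.0500/3 = 0.35

0.35


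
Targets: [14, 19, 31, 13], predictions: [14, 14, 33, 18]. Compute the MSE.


Squared errors: (14-14)²=0, (19-14)²=25, (31-33)²=4, (13-18)²=25
Sum = 54
MSE = 54/4 = 27/2

27/2


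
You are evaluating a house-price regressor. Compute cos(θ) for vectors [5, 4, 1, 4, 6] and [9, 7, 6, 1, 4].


A·B = 5·9 + 4·7 + 1·6 + 4·1 + 6·4 = 107
‖A‖ = √94 = 9.6954, ‖B‖ = √183 = 13.5277
cos = 107/(√94·√183) = 107/√17202 = 0.8158

0.8158


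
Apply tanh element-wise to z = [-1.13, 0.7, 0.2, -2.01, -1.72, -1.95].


tanh(-1.13) = -0.811
tanh(0.7) = 0.6044
tanh(0.2) = 0.1974
tanh(-2.01) = -0.9647
tanh(-1.72) = -0.9379
tanh(-1.95) = -0.9603
result = [-0.811, 0.6044, 0.1974, -0.9647, -0.9379, -0.9603]

[-0.811, 0.6044, 0.1974, -0.9647, -0.9379, -0.9603]


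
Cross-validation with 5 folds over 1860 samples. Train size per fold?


Fold size = 1860/5 = 372
Training per fold = 1860 - 372 = 1488

1488


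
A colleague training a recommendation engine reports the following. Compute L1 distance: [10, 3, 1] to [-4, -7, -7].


d = |10+ 4| + |3+ 7| + |1+ 7|
  = 14 + 10 + 8
  = 32

32


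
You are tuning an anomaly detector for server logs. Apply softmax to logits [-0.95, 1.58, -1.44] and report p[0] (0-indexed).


Exponentials: e^-0.95=0.3867, e^1.58=4.855, e^-1.44=0.2369
Sum = 5.4786
Softmax = [0.0706, 0.8862, 0.0432]
p[0] = 0.3867/5.4786 = 0.0706

0.0706


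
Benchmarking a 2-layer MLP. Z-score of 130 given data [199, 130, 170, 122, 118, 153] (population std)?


μ = 148.6667, σ = 28.8887
z = (130 - 148.6667)/28.8887 = -0.6462

-0.6462


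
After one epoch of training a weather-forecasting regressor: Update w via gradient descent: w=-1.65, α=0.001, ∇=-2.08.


w_new = w - α·∇
= -1.65 - 0.001·-2.08
= -1.65 + 0.00208
= -1.64792

-1.64792


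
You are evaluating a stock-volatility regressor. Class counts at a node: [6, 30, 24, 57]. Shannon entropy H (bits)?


Probabilities: [6/117, 30/117, 24/117, 57/117] ≈ [0.0513, 0.2564, 0.2051, 0.4872]
H = -((6/117)·log₂(6/117) + (30/117)·log₂(30/117) + (24/117)·log₂(24/117) + (57/117)·log₂(57/117))
  = 1.6975 bits

1.6975 bits


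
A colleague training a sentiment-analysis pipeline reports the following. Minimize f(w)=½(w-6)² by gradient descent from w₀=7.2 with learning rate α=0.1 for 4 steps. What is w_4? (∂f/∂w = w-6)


step 1: grad = 7.2-6 = 1.2; w = 7.2 - 0.1·(1.2) = 7.08
step 2: grad = 7.08-6 = 1.08; w = 7.08 - 0.1·(1.08) = 6.972
step 3: grad = 6.972-6 = 0.972; w = 6.972 - 0.1·(0.972) = 6.8748
step 4: grad = 6.8748-6 = 0.8748; w = 6.8748 - 0.1·(0.8748) = 6.78732

6.78732


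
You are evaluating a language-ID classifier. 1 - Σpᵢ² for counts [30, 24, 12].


Probabilities: [30/66, 24/66, 12/66] ≈ [0.4545, 0.3636, 0.1818]
Σpᵢ² = (900 + 576 + 144)/66² = 1620/4356
Gini = 1 - Σpᵢ² = 1 - 1620/4356 = 0.6281

0.6281


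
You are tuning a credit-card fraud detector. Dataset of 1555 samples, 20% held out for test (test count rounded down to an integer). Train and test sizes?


Test = ⌊1555·20/100⌋ = 311
Train = 1555 - 311 = 1244

Train: 1244, Test: 311


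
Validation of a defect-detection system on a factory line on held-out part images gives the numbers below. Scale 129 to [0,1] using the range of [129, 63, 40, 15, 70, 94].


min=15, max=129
(129-15)/(129-15) = 114/114 = 1.0

1.0


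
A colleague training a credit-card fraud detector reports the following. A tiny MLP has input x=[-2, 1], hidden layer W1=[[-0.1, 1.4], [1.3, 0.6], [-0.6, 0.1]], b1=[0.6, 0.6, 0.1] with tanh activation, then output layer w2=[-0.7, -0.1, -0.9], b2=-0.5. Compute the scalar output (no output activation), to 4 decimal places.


z1[0] = (-0.1)·(-2) + (1.4)·(1) + 0.6 = 2.2
z1[1] = (1.3)·(-2) + (0.6)·(1) + 0.6 = -1.4
z1[2] = (-0.6)·(-2) + (0.1)·(1) + 0.1 = 1.4
h = tanh(z1) = [0.9757, -0.8854, 0.8854]
output = (-0.7)·(0.9757) + (-0.1)·(-0.8854) + (-0.9)·(0.8854) - 0.5 = -1.8913

-1.8913


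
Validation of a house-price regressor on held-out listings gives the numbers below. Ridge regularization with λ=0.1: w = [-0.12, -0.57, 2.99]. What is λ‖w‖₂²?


‖w‖₂² = (-0.12)² + (-0.57)² + (2.99)²
     = 0.0144 + 0.3249 + 8.9401
     = 9.2794
λ·‖w‖₂² = 0.1·9.2794 = 0.92794

0.92794


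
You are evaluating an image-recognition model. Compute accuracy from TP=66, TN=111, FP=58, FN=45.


Accuracy = (TP+TN)/(TP+TN+FP+FN)
= (66+111)/(280)
= 177/280 = 63.21%

63.21%


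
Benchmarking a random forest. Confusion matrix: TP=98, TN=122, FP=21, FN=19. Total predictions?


Total = TP + TN + FP + FN
= 98 + 122 + 21 + 19
= 260
(Predicted positive: 119, predicted negative: 141)

260


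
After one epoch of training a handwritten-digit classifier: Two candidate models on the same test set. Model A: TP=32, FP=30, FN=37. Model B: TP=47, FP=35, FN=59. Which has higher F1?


Model A: P=32/62=0.5161, R=32/69=0.4638, F1=2PR/(P+R)=2TP/(2TP+FP+FN)=64/131=0.4885
Model B: P=47/82=0.5732, R=47/106=0.4434, F1=2PR/(P+R)=2TP/(2TP+FP+FN)=94/188=0.5
0.4885 < 0.5 → Model B

Model B


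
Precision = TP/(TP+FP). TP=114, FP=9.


Precision = TP/(TP+FP)
= 114/(114+9)
= 114/123 = 92.68%

92.68%


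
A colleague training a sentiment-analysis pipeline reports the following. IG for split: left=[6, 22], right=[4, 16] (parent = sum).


Parent = [10, 38], H_parent = 0.7383
H_left = 0.7496 (n=28), H_right = 0.7219 (n=20)
H_children = (28/48)·0.7496 + (20/48)·0.7219 = 0.7381
IG = 0.7383 - 0.7381 = 0.0002

0.0002


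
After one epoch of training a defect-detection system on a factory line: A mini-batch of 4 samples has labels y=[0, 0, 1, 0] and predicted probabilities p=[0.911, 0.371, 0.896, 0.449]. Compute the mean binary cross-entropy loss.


L[0] = -ln(1-0.911) = -ln(0.089) = 2.4191
L[1] = -ln(1-0.371) = -ln(0.629) = 0.4636
L[2] = -ln(0.896) = 0.1098
L[3] = -ln(1-0.449) = -ln(0.551) = 0.596
mean = (2.4191 + 0.4636 + 0.1098 + 0.596)/4 = 0.8971

0.8971


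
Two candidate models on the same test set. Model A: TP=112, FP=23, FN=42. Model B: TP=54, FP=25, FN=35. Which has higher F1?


Model A: P=112/135=0.8296, R=112/154=0.7273, F1=2PR/(P+R)=2TP/(2TP+FP+FN)=224/289=0.7751
Model B: P=54/79=0.6835, R=54/89=0.6067, F1=2PR/(P+R)=2TP/(2TP+FP+FN)=108/168=0.6429
0.7751 > 0.6429 → Model A

Model A


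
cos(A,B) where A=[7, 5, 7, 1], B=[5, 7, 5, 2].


A·B = 7·5 + 5·7 + 7·5 + 1·2 = 107
‖A‖ = √124 = 11.1355, ‖B‖ = √103 = 10.1489
cos = 107/(√124·√103) = 107/√12772 = 0.9468

0.9468


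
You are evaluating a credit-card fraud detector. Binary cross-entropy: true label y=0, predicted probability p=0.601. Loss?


BCE = -[y·ln(p) + (1-y)·ln(1-p)]
= -0 - 1·ln(1-0.601)
= -ln(0.399) = 0.9188

0.9188


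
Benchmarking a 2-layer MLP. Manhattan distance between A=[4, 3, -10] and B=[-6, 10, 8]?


d = |4+ 6| + |3-10| + |-10-8|
  = 10 + 7 + 18
  = 35

35


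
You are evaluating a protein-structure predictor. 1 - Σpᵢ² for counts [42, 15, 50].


Probabilities: [42/107, 15/107, 50/107] ≈ [0.3925, 0.1402, 0.4673]
Σpᵢ² = (1764 + 225 + 2500)/107² = 4489/11449
Gini = 1 - Σpᵢ² = 1 - 4489/11449 = 0.6079

0.6079


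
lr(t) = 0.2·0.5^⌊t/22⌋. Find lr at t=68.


n_drops = ⌊68/22⌋ = 3
lr = 0.2·0.5^3 = 0.2·0.125 = 0.025

0.025


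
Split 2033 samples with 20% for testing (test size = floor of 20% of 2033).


Test = ⌊2033·20/100⌋ = 406
Train = 2033 - 406 = 1627

Train: 1627, Test: 406


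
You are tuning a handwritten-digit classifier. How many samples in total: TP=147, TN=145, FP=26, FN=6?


Total = TP + TN + FP + FN
= 147 + 145 + 26 + 6
= 324
(Predicted positive: 173, predicted negative: 151)

324


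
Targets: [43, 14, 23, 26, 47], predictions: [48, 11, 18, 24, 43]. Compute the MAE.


Absolute errors: |43-48|=5, |14-11|=3, |23-18|=5, |26-24|=2, |47-43|=4
Sum = 19
MAE = 19/5 = 19/5

19/5


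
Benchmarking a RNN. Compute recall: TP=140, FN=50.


Recall = TP/(TP+FN)
= 140/(140+50)
= 140/190 = 73.68%

73.68%


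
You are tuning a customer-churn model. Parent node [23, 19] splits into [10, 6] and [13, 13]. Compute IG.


Parent = [23, 19], H_parent = 0.9934
H_left = 0.9544 (n=16), H_right = 1 (n=26)
H_children = (16/42)·0.9544 + (26/42)·1 = 0.9826
IG = 0.9934 - 0.9826 = 0.0108

0.0108


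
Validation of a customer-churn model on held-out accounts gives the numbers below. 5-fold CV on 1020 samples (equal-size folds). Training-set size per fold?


Fold size = 1020/5 = 204
Training per fold = 1020 - 204 = 816

816


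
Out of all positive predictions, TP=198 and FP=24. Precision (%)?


Precision = TP/(TP+FP)
= 198/(198+24)
= 198/222 = 89.19%

89.19%


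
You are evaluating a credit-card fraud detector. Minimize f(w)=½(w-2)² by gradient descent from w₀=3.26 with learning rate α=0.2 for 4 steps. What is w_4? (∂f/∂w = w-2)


step 1: grad = 3.26-2 = 1.26; w = 3.26 - 0.2·(1.26) = 3.008
step 2: grad = 3.008-2 = 1.008; w = 3.008 - 0.2·(1.008) = 2.8064
step 3: grad = 2.8064-2 = 0.8064; w = 2.8064 - 0.2·(0.8064) = 2.64512
step 4: grad = 2.64512-2 = 0.64512; w = 2.64512 - 0.2·(0.64512) = 2.516096

2.516096


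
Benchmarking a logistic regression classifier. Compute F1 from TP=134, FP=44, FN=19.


Precision = 134/178 = 0.7528
Recall = 134/153 = 0.8758
F1 = 2·P·R/(P+R) = 2·TP/(2·TP+FP+FN) = 268/(268+44+19) = 268/331 = 0.8097

0.8097


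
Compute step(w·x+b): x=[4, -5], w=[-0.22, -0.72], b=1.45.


z = (4)·(-0.22) + (-5)·(-0.72) + 1.45
  = 4.17
step(z) = 1 (z≥0)

1


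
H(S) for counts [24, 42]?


Probabilities: [24/66, 42/66] ≈ [0.3636, 0.6364]
H = -((24/66)·log₂(24/66) + (42/66)·log₂(42/66))
  = 0.9457 bits

0.9457 bits


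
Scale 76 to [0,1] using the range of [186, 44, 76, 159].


min=44, max=186
(76-44)/(186-44) = 32/142 = 0.2254

0.2254


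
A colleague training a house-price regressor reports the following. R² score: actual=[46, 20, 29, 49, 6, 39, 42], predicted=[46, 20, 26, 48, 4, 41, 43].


ȳ = 33
SS_res = Σ(y-ŷ)² = 19
SS_tot = Σ(y-ȳ)² = 1456
R² = 1 - SS_res/SS_tot = 1 - 0.013 = 0.987

0.987


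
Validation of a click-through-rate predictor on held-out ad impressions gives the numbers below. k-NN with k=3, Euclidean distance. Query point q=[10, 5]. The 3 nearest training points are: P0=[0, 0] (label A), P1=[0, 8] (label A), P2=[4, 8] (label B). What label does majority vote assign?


d(q,P0) = 11.1803  (label A)
d(q,P1) = 10.4403  (label A)
d(q,P2) = 6.7082  (label B)
Votes: A=2, B=1
Majority → A

A


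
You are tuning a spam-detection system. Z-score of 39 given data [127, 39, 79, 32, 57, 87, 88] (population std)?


μ = 72.7143, σ = 30.3913
z = (39 - 72.7143)/30.3913 = -1.1093

-1.1093


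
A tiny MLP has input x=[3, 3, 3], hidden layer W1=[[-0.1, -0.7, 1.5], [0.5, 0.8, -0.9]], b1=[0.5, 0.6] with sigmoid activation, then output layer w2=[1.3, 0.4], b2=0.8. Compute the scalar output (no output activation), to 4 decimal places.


z1[0] = (-0.1)·(3) + (-0.7)·(3) + (1.5)·(3) + 0.5 = 2.6
z1[1] = (0.5)·(3) + (0.8)·(3) + (-0.9)·(3) + 0.6 = 1.8
h = sigmoid(z1) = [0.9309, 0.8581]
output = (1.3)·(0.9309) + (0.4)·(0.8581) + 0.8 = 2.3534

2.3534


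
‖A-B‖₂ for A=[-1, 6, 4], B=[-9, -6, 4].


d = √((-1+ 9)² + (6+ 6)² + (4-4)²)
  = √(64 + 144 + 0)
  = √208 = 14.4222

14.4222


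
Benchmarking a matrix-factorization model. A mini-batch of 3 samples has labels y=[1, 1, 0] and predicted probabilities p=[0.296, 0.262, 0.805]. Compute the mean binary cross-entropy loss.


L[0] = -ln(0.296) = 1.2174
L[1] = -ln(0.262) = 1.3394
L[2] = -ln(1-0.805) = -ln(0.195) = 1.6348
mean = (1.2174 + 1.3394 + 1.6348)/3 = 1.3972

1.3972


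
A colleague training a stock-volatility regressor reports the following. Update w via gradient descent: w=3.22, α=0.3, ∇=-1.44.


w_new = w - α·∇
= 3.22 - 0.3·-1.44
= 3.22 + 0.432
= 3.652

3.652


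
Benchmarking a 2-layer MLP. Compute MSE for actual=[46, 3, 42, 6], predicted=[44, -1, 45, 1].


Squared errors: (46-44)²=4, (3+ 1)²=16, (42-45)²=9, (6-1)²=25
Sum = 54
MSE = 54/4 = 27/2

27/2


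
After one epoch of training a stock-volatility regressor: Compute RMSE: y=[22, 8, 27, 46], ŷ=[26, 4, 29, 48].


MSE = 40/4 = 10
RMSE = √(40/4) = 3.1623

3.1623


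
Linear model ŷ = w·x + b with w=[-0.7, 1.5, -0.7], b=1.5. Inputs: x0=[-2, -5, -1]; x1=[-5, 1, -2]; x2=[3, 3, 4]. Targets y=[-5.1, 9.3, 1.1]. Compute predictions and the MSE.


ŷ0 = (-0.7)·(-2) + (1.5)·(-5) + (-0.7)·(-1) + 1.5 = -3.9
ŷ1 = (-0.7)·(-5) + (1.5)·(1) + (-0.7)·(-2) + 1.5 = 7.9
ŷ2 = (-0.7)·(3) + (1.5)·(3) + (-0.7)·(4) + 1.5 = 1.1
errors² = [1.44, 1.96, 0.0]
MSE = 3.4000/3 = 1.1333

1.1333


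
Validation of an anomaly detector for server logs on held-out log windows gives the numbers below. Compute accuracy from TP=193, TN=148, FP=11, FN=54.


Accuracy = (TP+TN)/(TP+TN+FP+FN)
= (193+148)/(406)
= 341/406 = 83.99%

83.99%


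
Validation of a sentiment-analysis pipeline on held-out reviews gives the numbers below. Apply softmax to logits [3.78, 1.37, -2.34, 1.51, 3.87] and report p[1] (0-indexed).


Exponentials: e^3.78=43.816, e^1.37=3.9354, e^-2.34=0.0963, e^1.51=4.5267, e^3.87=47.9424
Sum = 100.3168
Softmax = [0.4368, 0.0392, 0.001, 0.0451, 0.4779]
p[1] = 3.9354/100.3168 = 0.0392

0.0392


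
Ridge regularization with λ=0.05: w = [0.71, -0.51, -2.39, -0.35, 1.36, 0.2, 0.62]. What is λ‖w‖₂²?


‖w‖₂² = (0.71)² + (-0.51)² + (-2.39)² + (-0.35)² + (1.36)² + (0.2)² + (0.62)²
     = 0.5041 + 0.2601 + 5.7121 + 0.1225 + 1.8496 + 0.04 + 0.3844
     = 8.8728
λ·‖w‖₂² = 0.05·8.8728 = 0.44364

0.44364


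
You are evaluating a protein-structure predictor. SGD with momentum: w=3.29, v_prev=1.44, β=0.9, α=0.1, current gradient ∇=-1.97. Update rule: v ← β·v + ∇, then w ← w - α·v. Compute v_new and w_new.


v_new = 0.9·1.44 - 1.97 = 1.296 - 1.97 = -0.674
w_new = 3.29 - 0.1·-0.674 = 3.29 + 0.0674 = 3.3574

v_new=-0.674, w_new=3.3574


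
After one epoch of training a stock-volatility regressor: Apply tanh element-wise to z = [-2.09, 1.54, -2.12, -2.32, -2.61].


tanh(-2.09) = -0.9699
tanh(1.54) = 0.9121
tanh(-2.12) = -0.9716
tanh(-2.32) = -0.9809
tanh(-2.61) = -0.9892
result = [-0.9699, 0.9121, -0.9716, -0.9809, -0.9892]

[-0.9699, 0.9121, -0.9716, -0.9809, -0.9892]


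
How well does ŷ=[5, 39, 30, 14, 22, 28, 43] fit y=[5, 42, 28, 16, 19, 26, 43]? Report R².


ȳ = 25.5714
SS_res = Σ(y-ŷ)² = 30
SS_tot = Σ(y-ȳ)² = 1137.71
R² = 1 - SS_res/SS_tot = 1 - 0.0264 = 0.9736

0.9736


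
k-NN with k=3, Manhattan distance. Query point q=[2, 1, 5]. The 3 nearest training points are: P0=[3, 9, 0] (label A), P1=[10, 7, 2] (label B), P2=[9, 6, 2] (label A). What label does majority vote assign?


d(q,P0) = 14  (label A)
d(q,P1) = 17  (label B)
d(q,P2) = 15  (label A)
Votes: A=2, B=1
Majority → A

A


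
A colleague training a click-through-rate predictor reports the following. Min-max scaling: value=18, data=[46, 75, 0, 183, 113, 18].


min=0, max=183
(18-0)/(183-0) = 18/183 = 0.0984

0.0984


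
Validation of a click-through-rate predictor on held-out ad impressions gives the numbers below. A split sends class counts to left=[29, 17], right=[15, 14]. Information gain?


Parent = [44, 31], H_parent = 0.9782
H_left = 0.9503 (n=46), H_right = 0.9991 (n=29)
H_children = (46/75)·0.9503 + (29/75)·0.9991 = 0.9692
IG = 0.9782 - 0.9692 = 0.009

0.009


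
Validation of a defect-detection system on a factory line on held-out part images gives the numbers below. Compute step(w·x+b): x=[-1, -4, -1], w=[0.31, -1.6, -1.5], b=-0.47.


z = (-1)·(0.31) + (-4)·(-1.6) + (-1)·(-1.5) - 0.47
  = 7.12
step(z) = 1 (z≥0)

1


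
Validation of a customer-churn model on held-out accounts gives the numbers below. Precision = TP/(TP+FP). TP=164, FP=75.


Precision = TP/(TP+FP)
= 164/(164+75)
= 164/239 = 68.62%

68.62%


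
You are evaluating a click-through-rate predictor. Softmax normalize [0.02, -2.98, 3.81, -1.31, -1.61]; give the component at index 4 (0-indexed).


Exponentials: e^0.02=1.0202, e^-2.98=0.0508, e^3.81=45.1504, e^-1.31=0.2698, e^-1.61=0.1999
Sum = 46.6911
Softmax = [0.0218, 0.0011, 0.967, 0.0058, 0.0043]
p[4] = 0.1999/46.6911 = 0.0043

0.0043


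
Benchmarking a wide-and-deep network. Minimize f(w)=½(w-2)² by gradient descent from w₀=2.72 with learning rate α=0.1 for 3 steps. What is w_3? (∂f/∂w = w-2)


step 1: grad = 2.72-2 = 0.72; w = 2.72 - 0.1·(0.72) = 2.648
step 2: grad = 2.648-2 = 0.648; w = 2.648 - 0.1·(0.648) = 2.5832
step 3: grad = 2.5832-2 = 0.5832; w = 2.5832 - 0.1·(0.5832) = 2.52488

2.52488


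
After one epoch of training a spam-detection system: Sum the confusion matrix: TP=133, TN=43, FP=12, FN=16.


Total = TP + TN + FP + FN
= 133 + 43 + 12 + 16
= 204
(Predicted positive: 145, predicted negative: 59)

204


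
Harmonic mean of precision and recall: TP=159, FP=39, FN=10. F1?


Precision = 159/198 = 0.803
Recall = 159/169 = 0.9408
F1 = 2·P·R/(P+R) = 2·TP/(2·TP+FP+FN) = 318/(318+39+10) = 318/367 = 0.8665

0.8665


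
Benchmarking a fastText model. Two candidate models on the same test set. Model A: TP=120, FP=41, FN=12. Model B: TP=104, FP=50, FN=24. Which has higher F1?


Model A: P=120/161=0.7453, R=120/132=0.9091, F1=2PR/(P+R)=2TP/(2TP+FP+FN)=240/293=0.8191
Model B: P=104/154=0.6753, R=104/128=0.8125, F1=2PR/(P+R)=2TP/(2TP+FP+FN)=208/282=0.7376
0.8191 > 0.7376 → Model A

Model A


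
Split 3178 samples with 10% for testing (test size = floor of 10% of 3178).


Test = ⌊3178·10/100⌋ = 317
Train = 3178 - 317 = 2861

Train: 2861, Test: 317


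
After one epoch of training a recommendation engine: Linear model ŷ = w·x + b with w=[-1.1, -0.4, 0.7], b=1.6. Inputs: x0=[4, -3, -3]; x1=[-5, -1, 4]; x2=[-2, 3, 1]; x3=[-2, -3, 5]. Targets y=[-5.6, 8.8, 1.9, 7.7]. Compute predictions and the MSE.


ŷ0 = (-1.1)·(4) + (-0.4)·(-3) + (0.7)·(-3) + 1.6 = -3.7
ŷ1 = (-1.1)·(-5) + (-0.4)·(-1) + (0.7)·(4) + 1.6 = 10.3
ŷ2 = (-1.1)·(-2) + (-0.4)·(3) + (0.7)·(1) + 1.6 = 3.3
ŷ3 = (-1.1)·(-2) + (-0.4)·(-3) + (0.7)·(5) + 1.6 = 8.5
errors² = [3.61, 2.25, 1.96, 0.64]
MSE = 8.4600/4 = 2.115

2.115


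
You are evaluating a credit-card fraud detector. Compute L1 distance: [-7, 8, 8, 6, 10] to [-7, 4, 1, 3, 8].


d = |-7+ 7| + |8-4| + |8-1| + |6-3| + |10-8|
  = 0 + 4 + 7 + 3 + 2
  = 16

16


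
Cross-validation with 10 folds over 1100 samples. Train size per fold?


Fold size = 1100/10 = 110
Training per fold = 1100 - 110 = 990

990


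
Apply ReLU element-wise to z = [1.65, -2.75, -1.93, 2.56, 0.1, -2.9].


ReLU(1.65) = max(0, 1.65) = 1.65
ReLU(-2.75) = max(0, -2.75) = 0.0
ReLU(-1.93) = max(0, -1.93) = 0.0
ReLU(2.56) = max(0, 2.56) = 2.56
ReLU(0.1) = max(0, 0.1) = 0.1
ReLU(-2.9) = max(0, -2.9) = 0.0
result = [1.65, 0.0, 0.0, 2.56, 0.1, 0.0]

[1.65, 0.0, 0.0, 2.56, 0.1, 0.0]


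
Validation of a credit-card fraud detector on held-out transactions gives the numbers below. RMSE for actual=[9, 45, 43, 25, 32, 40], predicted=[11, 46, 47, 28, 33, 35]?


MSE = 56/6 = 9.3333
RMSE = √(56/6) = 3.0551

3.0551


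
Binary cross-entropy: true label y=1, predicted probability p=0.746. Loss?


BCE = -[y·ln(p) + (1-y)·ln(1-p)]
= -1·ln(0.746) - 0
= -ln(0.746) = 0.293

0.293


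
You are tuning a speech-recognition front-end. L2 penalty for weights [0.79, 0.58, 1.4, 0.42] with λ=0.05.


‖w‖₂² = (0.79)² + (0.58)² + (1.4)² + (0.42)²
     = 0.6241 + 0.3364 + 1.96 + 0.1764
     = 3.0969
λ·‖w‖₂² = 0.05·3.0969 = 0.154845

0.154845


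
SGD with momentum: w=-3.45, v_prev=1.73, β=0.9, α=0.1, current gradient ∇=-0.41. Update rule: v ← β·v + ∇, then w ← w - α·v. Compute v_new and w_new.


v_new = 0.9·1.73 - 0.41 = 1.557 - 0.41 = 1.147
w_new = -3.45 - 0.1·1.147 = -3.45 - 0.1147 = -3.5647

v_new=1.147, w_new=-3.5647


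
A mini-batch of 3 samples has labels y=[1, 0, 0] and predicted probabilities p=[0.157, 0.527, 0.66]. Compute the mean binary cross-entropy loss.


L[0] = -ln(0.157) = 1.8515
L[1] = -ln(1-0.527) = -ln(0.473) = 0.7487
L[2] = -ln(1-0.66) = -ln(0.34) = 1.0788
mean = (1.8515 + 0.7487 + 1.0788)/3 = 1.2263

1.2263


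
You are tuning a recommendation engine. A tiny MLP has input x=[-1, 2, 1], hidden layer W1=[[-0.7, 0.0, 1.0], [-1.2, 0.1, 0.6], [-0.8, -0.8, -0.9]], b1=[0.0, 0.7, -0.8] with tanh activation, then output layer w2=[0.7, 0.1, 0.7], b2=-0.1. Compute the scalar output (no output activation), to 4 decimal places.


z1[0] = (-0.7)·(-1) + (0.0)·(2) + (1.0)·(1) + 0.0 = 1.7
z1[1] = (-1.2)·(-1) + (0.1)·(2) + (0.6)·(1) + 0.7 = 2.7
z1[2] = (-0.8)·(-1) + (-0.8)·(2) + (-0.9)·(1) - 0.8 = -2.5
h = tanh(z1) = [0.9354, 0.991, -0.9866]
output = (0.7)·(0.9354) + (0.1)·(0.991) + (0.7)·(-0.9866) - 0.1 = -0.0367

-0.0367


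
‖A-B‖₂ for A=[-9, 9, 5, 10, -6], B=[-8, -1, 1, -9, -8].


d = √((-9+ 8)² + (9+ 1)² + (5-1)² + (10+ 9)² + (-6+ 8)²)
  = √(1 + 100 + 16 + 361 + 4)
  = √482 = 21.9545

21.9545


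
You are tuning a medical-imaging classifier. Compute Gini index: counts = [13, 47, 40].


Probabilities: [13/100, 47/100, 40/100] ≈ [0.13, 0.47, 0.4]
Σpᵢ² = (169 + 2209 + 1600)/100² = 3978/10000
Gini = 1 - Σpᵢ² = 1 - 3978/10000 = 0.6022

0.6022


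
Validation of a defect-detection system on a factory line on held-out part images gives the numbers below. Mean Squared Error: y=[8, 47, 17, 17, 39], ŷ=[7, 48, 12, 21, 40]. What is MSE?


Squared errors: (8-7)²=1, (47-48)²=1, (17-12)²=25, (17-21)²=16, (39-40)²=1
Sum = 44
MSE = 44/5 = 44/5

44/5


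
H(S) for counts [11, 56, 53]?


Probabilities: [11/120, 56/120, 53/120] ≈ [0.0917, 0.4667, 0.4417]
H = -((11/120)·log₂(11/120) + (56/120)·log₂(56/120) + (53/120)·log₂(53/120))
  = 1.3498 bits

1.3498 bits


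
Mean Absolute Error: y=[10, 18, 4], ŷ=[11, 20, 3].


Absolute errors: |10-11|=1, |18-20|=2, |4-3|=1
Sum = 4
MAE = 4/3 = 4/3

4/3


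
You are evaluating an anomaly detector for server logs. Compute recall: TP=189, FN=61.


Recall = TP/(TP+FN)
= 189/(189+61)
= 189/250 = 75.6%

75.6%


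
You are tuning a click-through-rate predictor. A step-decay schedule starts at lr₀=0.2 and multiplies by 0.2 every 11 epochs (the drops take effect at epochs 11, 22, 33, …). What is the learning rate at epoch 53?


n_drops = ⌊53/11⌋ = 4
lr = 0.2·0.2^4 = 0.2·0.0016 = 0.00032

0.00032


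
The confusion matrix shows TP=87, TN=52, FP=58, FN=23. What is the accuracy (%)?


Accuracy = (TP+TN)/(TP+TN+FP+FN)
= (87+52)/(220)
= 139/220 = 63.18%

63.18%


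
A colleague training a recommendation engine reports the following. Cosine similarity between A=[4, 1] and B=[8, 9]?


A·B = 4·8 + 1·9 = 41
‖A‖ = √17 = 4.1231, ‖B‖ = √145 = 12.0416
cos = 41/(√17·√145) = 41/√2465 = 0.8258

0.8258


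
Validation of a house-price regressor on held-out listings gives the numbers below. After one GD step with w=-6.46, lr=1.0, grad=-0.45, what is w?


w_new = w - α·∇
= -6.46 - 1.0·-0.45
= -6.46 + 0.45
= -6.01

-6.01


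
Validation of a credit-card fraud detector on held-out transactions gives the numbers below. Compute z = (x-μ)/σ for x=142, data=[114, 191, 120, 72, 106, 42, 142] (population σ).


μ = 112.4286, σ = 44.3101
z = (142 - 112.4286)/44.3101 = 0.6674

0.6674


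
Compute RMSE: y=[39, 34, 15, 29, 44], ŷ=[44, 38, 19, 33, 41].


MSE = 82/5 = 16.4
RMSE = √(82/5) = 4.0497

4.0497


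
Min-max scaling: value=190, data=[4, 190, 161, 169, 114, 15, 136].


min=4, max=190
(190-4)/(190-4) = 186/186 = 1.0

1.0


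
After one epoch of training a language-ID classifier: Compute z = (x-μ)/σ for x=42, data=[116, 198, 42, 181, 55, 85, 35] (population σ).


μ = 101.7143, σ = 61.2249
z = (42 - 101.7143)/61.2249 = -0.9753

-0.9753


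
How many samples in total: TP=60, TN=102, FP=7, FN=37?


Total = TP + TN + FP + FN
= 60 + 102 + 7 + 37
= 206
(Predicted positive: 67, predicted negative: 139)

206


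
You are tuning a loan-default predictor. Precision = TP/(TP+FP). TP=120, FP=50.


Precision = TP/(TP+FP)
= 120/(120+50)
= 120/170 = 70.59%

70.59%


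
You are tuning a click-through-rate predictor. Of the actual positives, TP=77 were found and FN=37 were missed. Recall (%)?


Recall = TP/(TP+FN)
= 77/(77+37)
= 77/114 = 67.54%

67.54%


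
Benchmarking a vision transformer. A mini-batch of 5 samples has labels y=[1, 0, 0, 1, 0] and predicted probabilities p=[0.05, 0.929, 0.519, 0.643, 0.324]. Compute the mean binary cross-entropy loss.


L[0] = -ln(0.05) = 2.9957
L[1] = -ln(1-0.929) = -ln(0.071) = 2.6451
L[2] = -ln(1-0.519) = -ln(0.481) = 0.7319
L[3] = -ln(0.643) = 0.4416
L[4] = -ln(1-0.324) = -ln(0.676) = 0.3916
mean = (2.9957 + 2.6451 + 0.7319 + 0.4416 + 0.3916)/5 = 1.4412

1.4412


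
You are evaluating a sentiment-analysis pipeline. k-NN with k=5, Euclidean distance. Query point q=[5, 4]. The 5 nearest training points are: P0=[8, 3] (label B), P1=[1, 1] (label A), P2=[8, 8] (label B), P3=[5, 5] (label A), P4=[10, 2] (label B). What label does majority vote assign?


d(q,P0) = 3.1623  (label B)
d(q,P1) = 5.0  (label A)
d(q,P2) = 5.0  (label B)
d(q,P3) = 1.0  (label A)
d(q,P4) = 5.3852  (label B)
Votes: A=2, B=3
Majority → B

B


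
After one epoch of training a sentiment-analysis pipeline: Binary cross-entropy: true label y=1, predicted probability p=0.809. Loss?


BCE = -[y·ln(p) + (1-y)·ln(1-p)]
= -1·ln(0.809) - 0
= -ln(0.809) = 0.212

0.212


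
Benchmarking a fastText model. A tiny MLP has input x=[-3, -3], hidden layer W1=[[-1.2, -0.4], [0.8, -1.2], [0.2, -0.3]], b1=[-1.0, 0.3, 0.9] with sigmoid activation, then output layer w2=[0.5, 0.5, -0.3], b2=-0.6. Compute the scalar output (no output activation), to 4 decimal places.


z1[0] = (-1.2)·(-3) + (-0.4)·(-3) - 1.0 = 3.8
z1[1] = (0.8)·(-3) + (-1.2)·(-3) + 0.3 = 1.5
z1[2] = (0.2)·(-3) + (-0.3)·(-3) + 0.9 = 1.2
h = sigmoid(z1) = [0.9781, 0.8176, 0.7685]
output = (0.5)·(0.9781) + (0.5)·(0.8176) + (-0.3)·(0.7685) - 0.6 = 0.0673

0.0673


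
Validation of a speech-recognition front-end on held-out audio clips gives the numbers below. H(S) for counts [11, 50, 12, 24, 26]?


Probabilities: [11/123, 50/123, 12/123, 24/123, 26/123] ≈ [0.0894, 0.4065, 0.0976, 0.1951, 0.2114]
H = -((11/123)·log₂(11/123) + (50/123)·log₂(50/123) + (12/123)·log₂(12/123) + (24/123)·log₂(24/123) + (26/123)·log₂(26/123))
  = 2.1009 bits

2.1009 bits


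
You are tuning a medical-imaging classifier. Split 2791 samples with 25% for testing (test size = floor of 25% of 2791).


Test = ⌊2791·25/100⌋ = 697
Train = 2791 - 697 = 2094

Train: 2094, Test: 697


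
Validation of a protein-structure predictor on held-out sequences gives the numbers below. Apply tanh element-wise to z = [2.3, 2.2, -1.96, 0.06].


tanh(2.3) = 0.9801
tanh(2.2) = 0.9757
tanh(-1.96) = -0.9611
tanh(0.06) = 0.0599
result = [0.9801, 0.9757, -0.9611, 0.0599]

[0.9801, 0.9757, -0.9611, 0.0599]


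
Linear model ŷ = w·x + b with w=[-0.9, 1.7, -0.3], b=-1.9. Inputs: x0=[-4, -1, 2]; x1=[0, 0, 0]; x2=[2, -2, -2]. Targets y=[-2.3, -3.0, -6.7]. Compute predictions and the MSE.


ŷ0 = (-0.9)·(-4) + (1.7)·(-1) + (-0.3)·(2) - 1.9 = -0.6
ŷ1 = (-0.9)·(0) + (1.7)·(0) + (-0.3)·(0) - 1.9 = -1.9
ŷ2 = (-0.9)·(2) + (1.7)·(-2) + (-0.3)·(-2) - 1.9 = -6.5
errors² = [2.89, 1.21, 0.04]
MSE = 4.1400/3 = 1.38

1.38


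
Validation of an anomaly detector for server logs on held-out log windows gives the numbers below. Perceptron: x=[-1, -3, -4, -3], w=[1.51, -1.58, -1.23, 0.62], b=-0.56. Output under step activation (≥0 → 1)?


z = (-1)·(1.51) + (-3)·(-1.58) + (-4)·(-1.23) + (-3)·(0.62) - 0.56
  = 5.73
step(z) = 1 (z≥0)

1


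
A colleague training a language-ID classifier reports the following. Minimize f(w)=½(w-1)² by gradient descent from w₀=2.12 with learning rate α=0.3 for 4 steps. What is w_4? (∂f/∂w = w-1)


step 1: grad = 2.12-1 = 1.12; w = 2.12 - 0.3·(1.12) = 1.784
step 2: grad = 1.784-1 = 0.784; w = 1.784 - 0.3·(0.784) = 1.5488
step 3: grad = 1.5488-1 = 0.5488; w = 1.5488 - 0.3·(0.5488) = 1.38416
step 4: grad = 1.38416-1 = 0.38416; w = 1.38416 - 0.3·(0.38416) = 1.268912

1.268912


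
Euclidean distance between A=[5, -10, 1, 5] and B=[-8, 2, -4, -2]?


d = √((5+ 8)² + (-10-2)² + (1+ 4)² + (5+ 2)²)
  = √(169 + 144 + 25 + 49)
  = √387 = 19.6723

19.6723


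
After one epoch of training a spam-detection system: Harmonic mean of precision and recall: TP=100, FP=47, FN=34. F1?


Precision = 100/147 = 0.6803
Recall = 100/134 = 0.7463
F1 = 2·P·R/(P+R) = 2·TP/(2·TP+FP+FN) = 200/(200+47+34) = 200/281 = 0.7117

0.7117


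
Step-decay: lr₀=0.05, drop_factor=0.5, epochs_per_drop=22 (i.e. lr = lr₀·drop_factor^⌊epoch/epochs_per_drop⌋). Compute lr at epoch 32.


n_drops = ⌊32/22⌋ = 1
lr = 0.05·0.5^1 = 0.05·0.5 = 0.025

0.025


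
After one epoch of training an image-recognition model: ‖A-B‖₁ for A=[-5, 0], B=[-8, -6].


d = |-5+ 8| + |0+ 6|
  = 3 + 6
  = 9

9


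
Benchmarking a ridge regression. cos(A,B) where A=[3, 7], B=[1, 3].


A·B = 3·1 + 7·3 = 24
‖A‖ = √58 = 7.6158, ‖B‖ = √10 = 3.1623
cos = 24/(√58·√10) = 24/√580 = 0.9965

0.9965


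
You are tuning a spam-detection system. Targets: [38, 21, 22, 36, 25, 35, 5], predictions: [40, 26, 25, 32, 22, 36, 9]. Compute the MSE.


Squared errors: (38-40)²=4, (21-26)²=25, (22-25)²=9, (36-32)²=16, (25-22)²=9, (35-36)²=1, (5-9)²=16
Sum = 80
MSE = 80/7 = 80/7

80/7


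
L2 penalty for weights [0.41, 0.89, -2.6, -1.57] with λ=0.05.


‖w‖₂² = (0.41)² + (0.89)² + (-2.6)² + (-1.57)²
     = 0.1681 + 0.7921 + 6.76 + 2.4649
     = 10.1851
λ·‖w‖₂² = 0.05·10.1851 = 0.509255

0.509255


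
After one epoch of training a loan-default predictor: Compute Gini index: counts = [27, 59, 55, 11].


Probabilities: [27/152, 59/152, 55/152, 11/152] ≈ [0.1776, 0.3882, 0.3618, 0.0724]
Σpᵢ² = (729 + 3481 + 3025 + 121)/152² = 7356/23104
Gini = 1 - Σpᵢ² = 1 - 7356/23104 = 0.6816

0.6816


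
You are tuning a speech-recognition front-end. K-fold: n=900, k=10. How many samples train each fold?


Fold size = 900/10 = 90
Training per fold = 900 - 90 = 810

810


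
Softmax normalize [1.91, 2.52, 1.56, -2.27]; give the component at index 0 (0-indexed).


Exponentials: e^1.91=6.7531, e^2.52=12.4286, e^1.56=4.7588, e^-2.27=0.1033
Sum = 24.0438
Softmax = [0.2809, 0.5169, 0.1979, 0.0043]
p[0] = 6.7531/24.0438 = 0.2809

0.2809


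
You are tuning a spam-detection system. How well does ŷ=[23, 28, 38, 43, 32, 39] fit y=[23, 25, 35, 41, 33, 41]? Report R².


ȳ = 33
SS_res = Σ(y-ŷ)² = 27
SS_tot = Σ(y-ȳ)² = 296
R² = 1 - SS_res/SS_tot = 1 - 0.0912 = 0.9088

0.9088


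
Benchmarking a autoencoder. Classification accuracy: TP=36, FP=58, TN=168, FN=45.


Accuracy = (TP+TN)/(TP+TN+FP+FN)
= (36+168)/(307)
= 204/307 = 66.45%

66.45%


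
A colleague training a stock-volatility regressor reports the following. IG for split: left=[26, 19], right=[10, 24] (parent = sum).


Parent = [36, 43], H_parent = 0.9943
H_left = 0.9825 (n=45), H_right = 0.874 (n=34)
H_children = (45/79)·0.9825 + (34/79)·0.874 = 0.9358
IG = 0.9943 - 0.9358 = 0.0585

0.0585
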